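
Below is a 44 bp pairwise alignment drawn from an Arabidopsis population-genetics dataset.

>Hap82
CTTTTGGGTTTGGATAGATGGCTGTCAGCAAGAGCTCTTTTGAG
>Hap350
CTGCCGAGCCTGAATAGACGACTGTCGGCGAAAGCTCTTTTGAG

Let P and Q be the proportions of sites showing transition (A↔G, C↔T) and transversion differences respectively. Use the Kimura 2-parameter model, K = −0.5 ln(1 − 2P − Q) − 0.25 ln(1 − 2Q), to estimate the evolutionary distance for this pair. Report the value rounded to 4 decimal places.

0.3815

The sequences differ at positions 3 (T/G, transversion), 4 (T/C, transition), 5 (T/C, transition), 7 (G/A, transition), 9 (T/C, transition), 10 (T/C, transition), 13 (G/A, transition), 19 (T/C, transition), 21 (G/A, transition), 27 (A/G, transition), 30 (A/G, transition), 32 (G/A, transition).
Of the 12 differences, 11 transitions and 1 transversion over 44 sites: P = 11/44 = 0.250000, Q = 1/44 = 0.022727.
d = −0.5·ln(0.477273) − 0.25·ln(0.954546) = −0.5·(-0.739667) − 0.25·(-0.046519) = 0.3815.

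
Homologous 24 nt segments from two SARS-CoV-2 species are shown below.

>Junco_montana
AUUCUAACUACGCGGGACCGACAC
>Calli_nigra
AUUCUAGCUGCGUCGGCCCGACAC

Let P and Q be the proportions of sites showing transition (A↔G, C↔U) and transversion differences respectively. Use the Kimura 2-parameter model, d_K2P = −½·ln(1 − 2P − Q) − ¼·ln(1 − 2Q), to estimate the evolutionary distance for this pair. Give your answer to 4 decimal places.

Mismatches occur at site 7 (A↔G, transition), site 10 (A↔G, transition), site 13 (C↔U, transition), site 14 (G↔C, transversion), site 17 (A↔C, transversion).
Of the 5 differences, 3 transitions and 2 transversions over 24 sites: P = 3/24 = 0.125000, Q = 2/24 = 0.083333.
d = −0.5·ln(0.666667) − 0.25·ln(0.833334) = −0.5·(-0.405465) − 0.25·(-0.182321) = 0.2483.

0.2483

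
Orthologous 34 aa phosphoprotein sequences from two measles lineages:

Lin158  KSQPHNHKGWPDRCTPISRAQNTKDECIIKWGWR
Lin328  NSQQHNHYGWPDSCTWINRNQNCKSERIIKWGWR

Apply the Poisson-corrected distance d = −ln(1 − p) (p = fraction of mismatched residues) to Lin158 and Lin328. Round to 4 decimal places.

0.3483

Mismatches occur at site 1 (K↔N), site 4 (P↔Q), site 8 (K↔Y), site 13 (R↔S), site 16 (P↔W), site 18 (S↔N), site 20 (A↔N), site 23 (T↔C), site 25 (D↔S), site 27 (C↔R).
p = 10/34 = 0.294118.
d = −ln(1 − 0.294118) = −ln(0.705882) = 0.3483.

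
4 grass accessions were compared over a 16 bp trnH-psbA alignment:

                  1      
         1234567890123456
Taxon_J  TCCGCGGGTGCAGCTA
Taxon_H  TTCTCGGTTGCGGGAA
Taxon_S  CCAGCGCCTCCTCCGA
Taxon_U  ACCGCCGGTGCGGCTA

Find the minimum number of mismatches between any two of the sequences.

Pairwise Hamming distances:
  Taxon_J vs Taxon_H: 6
  Taxon_J vs Taxon_S: 8
  Taxon_J vs Taxon_U: 3
  Taxon_H vs Taxon_S: 11
  Taxon_H vs Taxon_U: 7
  Taxon_S vs Taxon_U: 9
The smallest is 3, between Taxon_J and Taxon_U.

3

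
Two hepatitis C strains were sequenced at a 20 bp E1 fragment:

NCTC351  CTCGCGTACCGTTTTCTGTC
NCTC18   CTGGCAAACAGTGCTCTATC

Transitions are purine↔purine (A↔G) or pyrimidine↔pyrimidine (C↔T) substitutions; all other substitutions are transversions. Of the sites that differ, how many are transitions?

3

Mismatches occur at site 3 (C→G, transversion), site 6 (G→A, transition), site 7 (T→A, transversion), site 10 (C→A, transversion), site 13 (T→G, transversion), site 14 (T→C, transition), site 18 (G→A, transition).
Of the 7 differences, 3 transitions and 4 transversions, so the answer is 3.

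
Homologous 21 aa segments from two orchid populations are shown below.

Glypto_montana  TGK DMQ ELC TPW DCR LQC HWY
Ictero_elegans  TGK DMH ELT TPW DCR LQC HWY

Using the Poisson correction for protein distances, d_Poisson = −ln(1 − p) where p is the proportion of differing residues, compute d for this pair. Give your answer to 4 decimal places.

The sequences differ at positions 6 (Q/H), 9 (C/T).
p = 2/21 = 0.095238.
d = −ln(1 − 0.095238) = −ln(0.904762) = 0.1001.

0.1001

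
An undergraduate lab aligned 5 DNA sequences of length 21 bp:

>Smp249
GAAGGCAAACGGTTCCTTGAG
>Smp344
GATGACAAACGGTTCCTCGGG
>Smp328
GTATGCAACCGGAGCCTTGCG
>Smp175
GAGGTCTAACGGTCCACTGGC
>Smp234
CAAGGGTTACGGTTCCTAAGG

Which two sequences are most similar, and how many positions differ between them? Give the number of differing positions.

4

Pairwise Hamming distances:
  Smp249 vs Smp344: 4
  Smp249 vs Smp328: 6
  Smp249 vs Smp175: 8
  Smp249 vs Smp234: 7
  Smp344 vs Smp328: 9
  Smp344 vs Smp175: 8
  Smp344 vs Smp234: 8
  Smp328 vs Smp175: 12
  Smp328 vs Smp234: 12
  Smp175 vs Smp234: 11
The smallest is 4, between Smp249 and Smp344.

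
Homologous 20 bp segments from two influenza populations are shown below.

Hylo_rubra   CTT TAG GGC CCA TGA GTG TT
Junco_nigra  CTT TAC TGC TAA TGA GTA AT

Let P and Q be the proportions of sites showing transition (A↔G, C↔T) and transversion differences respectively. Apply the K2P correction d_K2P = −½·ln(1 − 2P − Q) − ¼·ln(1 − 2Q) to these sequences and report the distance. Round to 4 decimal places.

Mismatches occur at site 6 (G→C, transversion), site 7 (G→T, transversion), site 10 (C→T, transition), site 11 (C→A, transversion), site 18 (G→A, transition), site 19 (T→A, transversion).
Of the 6 differences, 2 transitions and 4 transversions over 20 sites: P = 2/20 = 0.100000, Q = 4/20 = 0.200000.
d = −0.5·ln(0.600000) − 0.25·ln(0.600000) = −0.5·(-0.510826) − 0.25·(-0.510826) = 0.3831.

0.3831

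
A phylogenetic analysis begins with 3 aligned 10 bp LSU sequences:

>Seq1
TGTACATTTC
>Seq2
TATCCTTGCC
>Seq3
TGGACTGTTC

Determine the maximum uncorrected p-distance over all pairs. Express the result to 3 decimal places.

0.600

Pairwise Hamming distances:
  Seq1 vs Seq2: 5
  Seq1 vs Seq3: 3
  Seq2 vs Seq3: 6
The largest is 6 mismatches, between Seq2 and Seq3; p = 6/10 = 0.600.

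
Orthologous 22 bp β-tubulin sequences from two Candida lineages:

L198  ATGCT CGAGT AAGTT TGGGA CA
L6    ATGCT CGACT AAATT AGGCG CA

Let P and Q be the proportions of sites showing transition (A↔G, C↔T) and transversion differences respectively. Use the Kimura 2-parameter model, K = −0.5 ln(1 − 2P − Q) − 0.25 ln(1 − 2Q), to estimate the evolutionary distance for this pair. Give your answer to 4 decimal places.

The sequences differ at positions 9 (G/C, transversion), 13 (G/A, transition), 16 (T/A, transversion), 19 (G/C, transversion), 20 (A/G, transition).
Of the 5 differences, 2 transitions and 3 transversions over 22 sites: P = 2/22 = 0.090909, Q = 3/22 = 0.136364.
d = −0.5·ln(0.681818) − 0.25·ln(0.727272) = −0.5·(-0.382993) − 0.25·(-0.318455) = 0.2711.

0.2711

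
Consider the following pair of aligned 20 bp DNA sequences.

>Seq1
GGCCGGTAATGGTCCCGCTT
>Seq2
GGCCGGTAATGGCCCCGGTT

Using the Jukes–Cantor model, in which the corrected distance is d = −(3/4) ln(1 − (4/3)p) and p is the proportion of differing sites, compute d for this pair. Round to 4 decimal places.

0.1073

The sequences differ at positions 13 (T/C), 18 (C/G).
p = 2/20 = 0.100000.
d = −0.75 · ln(1 − (4/3)·0.100000) = −0.75 · ln(0.866667) = −0.75 · (-0.143100) = 0.1073.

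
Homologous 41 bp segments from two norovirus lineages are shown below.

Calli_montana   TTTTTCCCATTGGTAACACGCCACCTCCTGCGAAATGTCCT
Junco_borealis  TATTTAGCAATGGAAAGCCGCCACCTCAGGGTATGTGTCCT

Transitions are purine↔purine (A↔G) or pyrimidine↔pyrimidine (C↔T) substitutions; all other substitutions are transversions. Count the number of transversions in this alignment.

Mismatches occur at site 2 (T/A, transversion), site 6 (C/A, transversion), site 7 (C/G, transversion), site 10 (T/A, transversion), site 14 (T/A, transversion), site 17 (C/G, transversion), site 18 (A/C, transversion), site 28 (C/A, transversion), site 29 (T/G, transversion), site 31 (C/G, transversion), site 32 (G/T, transversion), site 34 (A/T, transversion), site 35 (A/G, transition).
Of the 13 differences, 1 transition and 12 transversions, so the answer is 12.

12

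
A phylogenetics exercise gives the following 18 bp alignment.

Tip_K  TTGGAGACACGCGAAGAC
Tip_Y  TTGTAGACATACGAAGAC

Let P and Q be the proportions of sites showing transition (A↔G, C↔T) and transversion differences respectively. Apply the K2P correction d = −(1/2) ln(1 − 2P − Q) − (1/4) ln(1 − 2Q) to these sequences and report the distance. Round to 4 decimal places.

The sequences differ at positions 4 (G/T, transversion), 10 (C/T, transition), 11 (G/A, transition).
Of the 3 differences, 2 transitions and 1 transversion over 18 sites: P = 2/18 = 0.111111, Q = 1/18 = 0.055556.
d = −0.5·ln(0.722222) − 0.25·ln(0.888888) = −0.5·(-0.325423) − 0.25·(-0.117784) = 0.1922.

0.1922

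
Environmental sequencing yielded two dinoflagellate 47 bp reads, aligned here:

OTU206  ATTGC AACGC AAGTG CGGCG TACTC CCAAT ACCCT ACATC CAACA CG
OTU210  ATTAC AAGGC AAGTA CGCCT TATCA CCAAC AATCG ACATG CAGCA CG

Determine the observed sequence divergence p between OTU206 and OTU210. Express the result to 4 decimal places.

0.2979

Differing sites — 4:G/A; 8:C/G; 15:G/A; 18:G/C; 20:G/T; 23:C/T; 24:T/C; 25:C/A; 30:T/C; 32:C/A; 33:C/T; 35:T/G; 40:C/G; 43:A/G.
There are 14 differences over 47 sites, so p = 14/47 = 0.2979.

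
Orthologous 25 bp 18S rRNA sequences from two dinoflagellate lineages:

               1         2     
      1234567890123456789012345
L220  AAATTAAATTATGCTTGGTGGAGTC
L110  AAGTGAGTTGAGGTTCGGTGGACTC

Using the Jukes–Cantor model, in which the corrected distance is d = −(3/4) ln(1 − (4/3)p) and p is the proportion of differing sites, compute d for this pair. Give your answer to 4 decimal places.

The sequences differ at positions 3 (A/G), 5 (T/G), 7 (A/G), 8 (A/T), 10 (T/G), 12 (T/G), 14 (C/T), 16 (T/C), 23 (G/C).
p = 9/25 = 0.360000.
d = −0.75 · ln(1 − (4/3)·0.360000) = −0.75 · ln(0.520000) = −0.75 · (-0.653926) = 0.4904.

0.4904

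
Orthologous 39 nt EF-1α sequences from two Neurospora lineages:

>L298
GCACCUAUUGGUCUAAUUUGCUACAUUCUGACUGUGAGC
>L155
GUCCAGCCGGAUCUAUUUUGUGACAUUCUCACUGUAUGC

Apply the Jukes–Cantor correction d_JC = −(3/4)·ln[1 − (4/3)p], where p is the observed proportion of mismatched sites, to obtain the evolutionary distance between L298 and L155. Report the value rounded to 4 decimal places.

0.4885

Differing sites — 2:C/U; 3:A/C; 5:C/A; 6:U/G; 7:A/C; 8:U/C; 9:U/G; 11:G/A; 16:A/U; 21:C/U; 22:U/G; 30:G/C; 36:G/A; 37:A/U.
p = 14/39 = 0.358974.
d = −0.75 · ln(1 − (4/3)·0.358974) = −0.75 · ln(0.521368) = −0.75 · (-0.651299) = 0.4885.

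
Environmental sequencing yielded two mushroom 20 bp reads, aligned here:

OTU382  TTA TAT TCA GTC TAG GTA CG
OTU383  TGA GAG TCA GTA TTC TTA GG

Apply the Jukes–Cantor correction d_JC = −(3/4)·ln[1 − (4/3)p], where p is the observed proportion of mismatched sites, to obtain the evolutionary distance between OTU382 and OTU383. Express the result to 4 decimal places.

Mismatches occur at site 2 (T↔G), site 4 (T↔G), site 6 (T↔G), site 12 (C↔A), site 14 (A↔T), site 15 (G↔C), site 16 (G↔T), site 19 (C↔G).
p = 8/20 = 0.400000.
d = −0.75 · ln(1 − (4/3)·0.400000) = −0.75 · ln(0.466667) = −0.75 · (-0.762139) = 0.5716.

0.5716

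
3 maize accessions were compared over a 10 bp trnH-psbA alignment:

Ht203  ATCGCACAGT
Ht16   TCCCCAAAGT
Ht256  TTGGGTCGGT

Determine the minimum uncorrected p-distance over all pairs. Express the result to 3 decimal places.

Pairwise Hamming distances:
  Ht203 vs Ht16: 4
  Ht203 vs Ht256: 5
  Ht16 vs Ht256: 7
The smallest is 4 mismatches, between Ht203 and Ht16; p = 4/10 = 0.400.

0.400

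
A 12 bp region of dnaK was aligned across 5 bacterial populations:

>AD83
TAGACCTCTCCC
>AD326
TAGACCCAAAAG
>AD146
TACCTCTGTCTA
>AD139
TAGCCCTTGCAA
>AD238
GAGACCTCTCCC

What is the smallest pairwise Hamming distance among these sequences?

Pairwise Hamming distances:
  AD83 vs AD326: 6
  AD83 vs AD146: 6
  AD83 vs AD139: 5
  AD83 vs AD238: 1
  AD326 vs AD146: 9
  AD326 vs AD139: 6
  AD326 vs AD238: 7
  AD146 vs AD139: 5
  AD146 vs AD238: 7
  AD139 vs AD238: 6
The smallest is 1, between AD83 and AD238.

1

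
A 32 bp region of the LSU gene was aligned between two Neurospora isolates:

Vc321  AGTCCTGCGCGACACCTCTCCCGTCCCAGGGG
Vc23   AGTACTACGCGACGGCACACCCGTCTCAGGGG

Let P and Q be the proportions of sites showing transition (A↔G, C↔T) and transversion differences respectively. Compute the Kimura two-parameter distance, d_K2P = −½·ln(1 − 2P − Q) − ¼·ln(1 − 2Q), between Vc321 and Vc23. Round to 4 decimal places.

0.2593

Differing sites — 4:C/A (Tv); 7:G/A (Ti); 14:A/G (Ti); 15:C/G (Tv); 17:T/A (Tv); 19:T/A (Tv); 26:C/T (Ti).
Of the 7 differences, 3 transitions and 4 transversions over 32 sites: P = 3/32 = 0.093750, Q = 4/32 = 0.125000.
d = −0.5·ln(0.687500) − 0.25·ln(0.750000) = −0.5·(-0.374693) − 0.25·(-0.287682) = 0.2593.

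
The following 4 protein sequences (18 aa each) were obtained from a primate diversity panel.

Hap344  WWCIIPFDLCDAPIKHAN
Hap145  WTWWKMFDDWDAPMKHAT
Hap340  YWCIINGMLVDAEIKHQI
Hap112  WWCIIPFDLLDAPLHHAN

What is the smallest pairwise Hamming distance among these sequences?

3

Pairwise Hamming distances:
  Hap344 vs Hap145: 9
  Hap344 vs Hap340: 8
  Hap344 vs Hap112: 3
  Hap145 vs Hap340: 14
  Hap145 vs Hap112: 10
  Hap340 vs Hap112: 10
The smallest is 3, between Hap344 and Hap112.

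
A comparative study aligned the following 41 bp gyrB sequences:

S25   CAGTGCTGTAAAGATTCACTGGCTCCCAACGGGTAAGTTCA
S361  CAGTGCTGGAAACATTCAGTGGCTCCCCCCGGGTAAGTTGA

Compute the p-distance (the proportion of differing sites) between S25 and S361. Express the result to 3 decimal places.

Differing sites — 9:T/G; 13:G/C; 19:C/G; 28:A/C; 29:A/C; 40:C/G.
There are 6 differences over 41 sites, so p = 6/41 = 0.146.

0.146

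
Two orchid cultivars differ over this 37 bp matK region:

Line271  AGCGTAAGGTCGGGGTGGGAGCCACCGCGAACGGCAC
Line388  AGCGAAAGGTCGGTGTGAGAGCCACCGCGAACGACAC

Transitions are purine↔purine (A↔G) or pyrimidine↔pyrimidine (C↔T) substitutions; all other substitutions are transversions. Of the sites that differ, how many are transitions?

2

Differing sites — 5:T/A (Tv); 14:G/T (Tv); 18:G/A (Ti); 34:G/A (Ti).
Of the 4 differences, 2 transitions and 2 transversions, so the answer is 2.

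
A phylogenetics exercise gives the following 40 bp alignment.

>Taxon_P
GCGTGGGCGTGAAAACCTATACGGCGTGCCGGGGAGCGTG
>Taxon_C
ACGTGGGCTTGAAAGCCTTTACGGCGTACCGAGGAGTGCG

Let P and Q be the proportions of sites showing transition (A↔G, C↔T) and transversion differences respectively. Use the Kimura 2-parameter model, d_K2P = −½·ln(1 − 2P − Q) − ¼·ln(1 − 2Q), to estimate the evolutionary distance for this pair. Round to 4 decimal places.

0.2417

Differing sites — 1:G/A (Ti); 9:G/T (Tv); 15:A/G (Ti); 19:A/T (Tv); 28:G/A (Ti); 32:G/A (Ti); 37:C/T (Ti); 39:T/C (Ti).
Of the 8 differences, 6 transitions and 2 transversions over 40 sites: P = 6/40 = 0.150000, Q = 2/40 = 0.050000.
d = −0.5·ln(0.650000) − 0.25·ln(0.900000) = −0.5·(-0.430783) − 0.25·(-0.105361) = 0.2417.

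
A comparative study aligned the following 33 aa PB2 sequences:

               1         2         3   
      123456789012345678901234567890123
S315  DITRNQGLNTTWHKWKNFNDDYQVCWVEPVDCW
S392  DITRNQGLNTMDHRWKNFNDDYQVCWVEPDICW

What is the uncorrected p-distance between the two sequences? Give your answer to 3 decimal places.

0.152

Differing sites — 11:T/M; 12:W/D; 14:K/R; 30:V/D; 31:D/I.
There are 5 differences over 33 sites, so p = 5/33 = 0.152.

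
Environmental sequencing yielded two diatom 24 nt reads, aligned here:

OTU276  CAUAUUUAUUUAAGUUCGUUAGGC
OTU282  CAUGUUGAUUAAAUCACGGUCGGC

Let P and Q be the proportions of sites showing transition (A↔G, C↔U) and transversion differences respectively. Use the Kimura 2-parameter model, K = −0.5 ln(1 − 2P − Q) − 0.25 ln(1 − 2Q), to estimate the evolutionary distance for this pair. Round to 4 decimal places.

0.4428

The sequences differ at positions 4 (A/G, transition), 7 (U/G, transversion), 11 (U/A, transversion), 14 (G/U, transversion), 15 (U/C, transition), 16 (U/A, transversion), 19 (U/G, transversion), 21 (A/C, transversion).
Of the 8 differences, 2 transitions and 6 transversions over 24 sites: P = 2/24 = 0.083333, Q = 6/24 = 0.250000.
d = −0.5·ln(0.583334) − 0.25·ln(0.500000) = −0.5·(-0.538995) − 0.25·(-0.693147) = 0.4428.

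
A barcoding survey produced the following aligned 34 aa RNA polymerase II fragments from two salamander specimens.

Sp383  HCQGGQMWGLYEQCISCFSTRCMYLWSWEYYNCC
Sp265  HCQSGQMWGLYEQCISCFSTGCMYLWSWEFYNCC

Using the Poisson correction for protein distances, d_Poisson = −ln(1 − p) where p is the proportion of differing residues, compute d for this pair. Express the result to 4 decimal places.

The sequences differ at positions 4 (G/S), 21 (R/G), 30 (Y/F).
p = 3/34 = 0.088235.
d = −ln(1 − 0.088235) = −ln(0.911765) = 0.0924.

0.0924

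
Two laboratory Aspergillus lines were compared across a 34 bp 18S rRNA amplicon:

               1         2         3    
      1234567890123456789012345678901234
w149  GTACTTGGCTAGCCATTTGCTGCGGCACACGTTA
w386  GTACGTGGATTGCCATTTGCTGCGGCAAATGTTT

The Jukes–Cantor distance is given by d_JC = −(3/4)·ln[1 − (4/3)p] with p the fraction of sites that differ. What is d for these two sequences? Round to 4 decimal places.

The sequences differ at positions 5 (T/G), 9 (C/A), 11 (A/T), 28 (C/A), 30 (C/T), 34 (A/T).
p = 6/34 = 0.176471.
d = −0.75 · ln(1 − (4/3)·0.176471) = −0.75 · ln(0.764705) = −0.75 · (-0.268265) = 0.2012.

0.2012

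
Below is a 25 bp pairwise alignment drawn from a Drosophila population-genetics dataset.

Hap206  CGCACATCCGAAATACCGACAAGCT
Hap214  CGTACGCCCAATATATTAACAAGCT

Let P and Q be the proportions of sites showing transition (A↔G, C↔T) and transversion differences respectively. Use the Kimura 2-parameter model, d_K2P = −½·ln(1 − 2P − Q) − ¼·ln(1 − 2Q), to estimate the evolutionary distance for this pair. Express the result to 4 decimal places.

The sequences differ at positions 3 (C/T, transition), 6 (A/G, transition), 7 (T/C, transition), 10 (G/A, transition), 12 (A/T, transversion), 16 (C/T, transition), 17 (C/T, transition), 18 (G/A, transition).
Of the 8 differences, 7 transitions and 1 transversion over 25 sites: P = 7/25 = 0.280000, Q = 1/25 = 0.040000.
d = −0.5·ln(0.400000) − 0.25·ln(0.920000) = −0.5·(-0.916291) − 0.25·(-0.083382) = 0.4790.

0.4790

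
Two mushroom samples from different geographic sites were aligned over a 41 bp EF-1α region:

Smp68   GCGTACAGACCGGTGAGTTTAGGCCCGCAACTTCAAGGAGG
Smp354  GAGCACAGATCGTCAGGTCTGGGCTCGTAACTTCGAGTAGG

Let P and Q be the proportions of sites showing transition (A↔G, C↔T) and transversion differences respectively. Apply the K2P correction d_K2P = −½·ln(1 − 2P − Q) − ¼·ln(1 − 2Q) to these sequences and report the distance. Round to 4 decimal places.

Differing sites — 2:C/A (Tv); 4:T/C (Ti); 10:C/T (Ti); 13:G/T (Tv); 14:T/C (Ti); 15:G/A (Ti); 16:A/G (Ti); 19:T/C (Ti); 21:A/G (Ti); 25:C/T (Ti); 28:C/T (Ti); 35:A/G (Ti); 38:G/T (Tv).
Of the 13 differences, 10 transitions and 3 transversions over 41 sites: P = 10/41 = 0.243902, Q = 3/41 = 0.073171.
d = −0.5·ln(0.439025) − 0.25·ln(0.853658) = −0.5·(-0.823199) − 0.25·(-0.158225) = 0.4512.

0.4512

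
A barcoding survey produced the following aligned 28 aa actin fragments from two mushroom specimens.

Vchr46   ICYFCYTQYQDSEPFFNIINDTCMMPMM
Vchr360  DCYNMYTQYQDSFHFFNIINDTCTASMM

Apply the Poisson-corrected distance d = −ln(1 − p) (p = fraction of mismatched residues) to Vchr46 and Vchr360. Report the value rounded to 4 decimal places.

Mismatches occur at site 1 (I→D), site 4 (F→N), site 5 (C→M), site 13 (E→F), site 14 (P→H), site 24 (M→T), site 25 (M→A), site 26 (P→S).
p = 8/28 = 0.285714.
d = −ln(1 − 0.285714) = −ln(0.714286) = 0.3365.

0.3365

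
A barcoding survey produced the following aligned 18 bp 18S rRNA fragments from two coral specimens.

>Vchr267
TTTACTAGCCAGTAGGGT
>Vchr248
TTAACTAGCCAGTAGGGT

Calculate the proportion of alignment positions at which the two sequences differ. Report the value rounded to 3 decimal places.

0.056

The sequences differ at position 3 (T/A).
There are 1 differences over 18 sites, so p = 1/18 = 0.056.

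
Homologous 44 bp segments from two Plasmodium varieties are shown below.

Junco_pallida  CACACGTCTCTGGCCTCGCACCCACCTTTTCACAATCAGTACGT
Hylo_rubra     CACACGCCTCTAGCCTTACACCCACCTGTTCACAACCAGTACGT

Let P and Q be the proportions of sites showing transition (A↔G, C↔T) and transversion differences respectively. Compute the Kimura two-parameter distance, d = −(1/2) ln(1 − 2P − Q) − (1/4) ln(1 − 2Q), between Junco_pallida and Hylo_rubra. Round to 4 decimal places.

0.1555

The sequences differ at positions 7 (T/C, transition), 12 (G/A, transition), 17 (C/T, transition), 18 (G/A, transition), 28 (T/G, transversion), 36 (T/C, transition).
Of the 6 differences, 5 transitions and 1 transversion over 44 sites: P = 5/44 = 0.113636, Q = 1/44 = 0.022727.
d = −0.5·ln(0.750001) − 0.25·ln(0.954546) = −0.5·(-0.287681) − 0.25·(-0.046519) = 0.1555.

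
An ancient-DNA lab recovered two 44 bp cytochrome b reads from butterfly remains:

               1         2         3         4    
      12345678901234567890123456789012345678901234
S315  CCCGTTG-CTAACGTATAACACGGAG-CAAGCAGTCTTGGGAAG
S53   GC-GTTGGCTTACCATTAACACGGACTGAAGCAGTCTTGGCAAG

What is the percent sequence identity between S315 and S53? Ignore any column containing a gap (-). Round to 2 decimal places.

Excluding the 3 gap columns leaves 41 comparable sites.
The sequences differ at positions 1 (C/G), 11 (A/T), 14 (G/C), 15 (T/A), 16 (A/T), 26 (G/C), 28 (C/G), 41 (G/C).
33 of the 41 comparable sites match, so the percent identity is 33/41 × 100 = 80.49%.

80.49%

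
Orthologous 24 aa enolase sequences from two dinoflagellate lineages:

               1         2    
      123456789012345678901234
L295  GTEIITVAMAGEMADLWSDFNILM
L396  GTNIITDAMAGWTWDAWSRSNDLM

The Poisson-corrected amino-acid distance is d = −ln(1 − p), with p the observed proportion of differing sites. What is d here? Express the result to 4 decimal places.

The sequences differ at positions 3 (E/N), 7 (V/D), 12 (E/W), 13 (M/T), 14 (A/W), 16 (L/A), 19 (D/R), 20 (F/S), 22 (I/D).
p = 9/24 = 0.375000.
d = −ln(1 − 0.375000) = −ln(0.625000) = 0.4700.

0.4700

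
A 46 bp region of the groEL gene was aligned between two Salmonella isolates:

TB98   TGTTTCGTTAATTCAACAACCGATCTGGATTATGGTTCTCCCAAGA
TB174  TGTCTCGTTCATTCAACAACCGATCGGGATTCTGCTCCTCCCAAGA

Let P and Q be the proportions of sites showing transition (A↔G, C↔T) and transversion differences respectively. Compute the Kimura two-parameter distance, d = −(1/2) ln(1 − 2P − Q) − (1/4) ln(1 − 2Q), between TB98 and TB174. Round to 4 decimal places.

The sequences differ at positions 4 (T/C, transition), 10 (A/C, transversion), 26 (T/G, transversion), 32 (A/C, transversion), 35 (G/C, transversion), 37 (T/C, transition).
Of the 6 differences, 2 transitions and 4 transversions over 46 sites: P = 2/46 = 0.043478, Q = 4/46 = 0.086957.
d = −0.5·ln(0.826087) − 0.25·ln(0.826086) = −0.5·(-0.191055) − 0.25·(-0.191056) = 0.1433.

0.1433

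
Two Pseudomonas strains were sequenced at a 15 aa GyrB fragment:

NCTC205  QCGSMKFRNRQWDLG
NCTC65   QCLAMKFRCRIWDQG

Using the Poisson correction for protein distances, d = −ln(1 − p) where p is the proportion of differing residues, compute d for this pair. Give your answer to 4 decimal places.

0.4055

Differing sites — 3:G/L; 4:S/A; 9:N/C; 11:Q/I; 14:L/Q.
p = 5/15 = 0.333333.
d = −ln(1 − 0.333333) = −ln(0.666667) = 0.4055.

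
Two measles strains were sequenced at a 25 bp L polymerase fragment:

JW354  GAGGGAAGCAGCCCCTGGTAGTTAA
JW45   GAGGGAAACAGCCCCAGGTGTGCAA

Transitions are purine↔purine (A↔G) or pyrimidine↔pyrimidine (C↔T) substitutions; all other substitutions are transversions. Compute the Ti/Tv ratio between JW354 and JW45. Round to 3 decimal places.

1.000

The sequences differ at positions 8 (G/A, transition), 16 (T/A, transversion), 20 (A/G, transition), 21 (G/T, transversion), 22 (T/G, transversion), 23 (T/C, transition).
Of the 6 differences, 3 transitions and 3 transversions, so Ti/Tv = 3/3 = 1.000.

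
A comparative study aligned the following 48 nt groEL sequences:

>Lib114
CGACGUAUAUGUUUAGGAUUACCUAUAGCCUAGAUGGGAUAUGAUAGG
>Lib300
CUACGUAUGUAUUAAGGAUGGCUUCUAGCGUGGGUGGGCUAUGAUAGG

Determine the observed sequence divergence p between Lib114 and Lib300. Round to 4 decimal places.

0.2500

Mismatches occur at site 2 (G/U), site 9 (A/G), site 11 (G/A), site 14 (U/A), site 20 (U/G), site 21 (A/G), site 23 (C/U), site 25 (A/C), site 30 (C/G), site 32 (A/G), site 34 (A/G), site 39 (A/C).
There are 12 differences over 48 sites, so p = 12/48 = 0.2500.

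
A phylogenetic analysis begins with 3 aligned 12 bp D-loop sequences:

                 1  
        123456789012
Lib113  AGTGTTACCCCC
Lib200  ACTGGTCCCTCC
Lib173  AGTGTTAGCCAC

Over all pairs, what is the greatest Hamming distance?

Pairwise Hamming distances:
  Lib113 vs Lib200: 4
  Lib113 vs Lib173: 2
  Lib200 vs Lib173: 6
The largest is 6, between Lib200 and Lib173.

6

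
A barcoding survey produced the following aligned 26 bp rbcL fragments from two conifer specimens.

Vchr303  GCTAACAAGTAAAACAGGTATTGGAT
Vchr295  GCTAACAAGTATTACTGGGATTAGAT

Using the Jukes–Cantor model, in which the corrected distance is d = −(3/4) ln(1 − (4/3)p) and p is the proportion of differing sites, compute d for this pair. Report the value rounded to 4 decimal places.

0.2222

Mismatches occur at site 12 (A/T), site 13 (A/T), site 16 (A/T), site 19 (T/G), site 23 (G/A).
p = 5/26 = 0.192308.
d = −0.75 · ln(1 − (4/3)·0.192308) = −0.75 · ln(0.743589) = −0.75 · (-0.296267) = 0.2222.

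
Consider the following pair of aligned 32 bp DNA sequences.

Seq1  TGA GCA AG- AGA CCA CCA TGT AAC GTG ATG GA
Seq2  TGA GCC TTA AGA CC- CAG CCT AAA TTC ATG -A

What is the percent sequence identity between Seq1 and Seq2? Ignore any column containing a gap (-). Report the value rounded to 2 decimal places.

65.52%

Excluding the 3 gap columns leaves 29 comparable sites.
Differing sites — 6:A/C; 7:A/T; 8:G/T; 17:C/A; 18:A/G; 19:T/C; 20:G/C; 24:C/A; 25:G/T; 27:G/C.
19 of the 29 comparable sites match, so the percent identity is 19/29 × 100 = 65.52%.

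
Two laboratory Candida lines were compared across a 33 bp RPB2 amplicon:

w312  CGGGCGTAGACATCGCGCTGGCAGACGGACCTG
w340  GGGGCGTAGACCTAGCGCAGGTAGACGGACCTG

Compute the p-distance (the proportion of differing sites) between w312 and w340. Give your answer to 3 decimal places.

0.152

Mismatches occur at site 1 (C/G), site 12 (A/C), site 14 (C/A), site 19 (T/A), site 22 (C/T).
There are 5 differences over 33 sites, so p = 5/33 = 0.152.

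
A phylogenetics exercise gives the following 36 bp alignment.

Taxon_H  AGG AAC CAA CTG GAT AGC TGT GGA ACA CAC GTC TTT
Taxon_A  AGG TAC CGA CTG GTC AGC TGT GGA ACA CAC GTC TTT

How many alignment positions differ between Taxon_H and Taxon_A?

Differing sites — 4:A/T; 8:A/G; 14:A/T; 15:T/C.
That gives 4 mismatches out of 36 aligned sites, so the Hamming distance is 4.

4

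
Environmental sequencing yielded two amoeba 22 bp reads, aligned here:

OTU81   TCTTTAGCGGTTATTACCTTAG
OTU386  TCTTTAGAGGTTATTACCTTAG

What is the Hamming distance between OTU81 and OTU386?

The sequences differ at position 8 (C/A).
That gives 1 mismatch out of 22 aligned sites, so the Hamming distance is 1.

1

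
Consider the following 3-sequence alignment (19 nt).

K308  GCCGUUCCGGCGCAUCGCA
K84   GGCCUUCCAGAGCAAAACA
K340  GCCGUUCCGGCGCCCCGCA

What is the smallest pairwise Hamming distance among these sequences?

Pairwise Hamming distances:
  K308 vs K84: 7
  K308 vs K340: 2
  K84 vs K340: 8
The smallest is 2, between K308 and K340.

2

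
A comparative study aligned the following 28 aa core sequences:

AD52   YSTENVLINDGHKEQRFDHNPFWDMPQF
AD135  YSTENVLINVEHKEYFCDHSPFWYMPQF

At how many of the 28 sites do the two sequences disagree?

Mismatches occur at site 10 (D↔V), site 11 (G↔E), site 15 (Q↔Y), site 16 (R↔F), site 17 (F↔C), site 20 (N↔S), site 24 (D↔Y).
That gives 7 mismatches out of 28 aligned sites, so the Hamming distance is 7.

7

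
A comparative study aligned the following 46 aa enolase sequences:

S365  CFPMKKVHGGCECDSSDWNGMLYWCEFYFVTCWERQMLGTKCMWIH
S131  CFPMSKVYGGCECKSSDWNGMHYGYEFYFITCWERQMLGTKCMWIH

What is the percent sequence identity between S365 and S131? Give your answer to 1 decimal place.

84.8%

The sequences differ at positions 5 (K/S), 8 (H/Y), 14 (D/K), 22 (L/H), 24 (W/G), 25 (C/Y), 30 (V/I).
39 of the 46 sites match, so the percent identity is 39/46 × 100 = 84.8%.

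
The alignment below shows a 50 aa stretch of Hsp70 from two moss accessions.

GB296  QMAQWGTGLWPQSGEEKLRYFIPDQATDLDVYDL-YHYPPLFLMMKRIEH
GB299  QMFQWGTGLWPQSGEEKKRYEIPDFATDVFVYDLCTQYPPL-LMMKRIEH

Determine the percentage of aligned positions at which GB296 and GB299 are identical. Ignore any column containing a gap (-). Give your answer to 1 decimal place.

Excluding the 2 gap columns leaves 48 comparable sites.
Mismatches occur at site 3 (A→F), site 18 (L→K), site 21 (F→E), site 25 (Q→F), site 29 (L→V), site 30 (D→F), site 36 (Y→T), site 37 (H→Q).
40 of the 48 comparable sites match, so the percent identity is 40/48 × 100 = 83.3%.

83.3%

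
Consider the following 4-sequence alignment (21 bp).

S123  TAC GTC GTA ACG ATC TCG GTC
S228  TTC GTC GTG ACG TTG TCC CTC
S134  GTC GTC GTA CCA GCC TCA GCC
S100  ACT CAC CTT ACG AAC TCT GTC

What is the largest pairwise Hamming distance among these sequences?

Pairwise Hamming distances:
  S123 vs S228: 6
  S123 vs S134: 8
  S123 vs S100: 9
  S228 vs S134: 10
  S228 vs S100: 12
  S134 vs S100: 13
The largest is 13, between S134 and S100.

13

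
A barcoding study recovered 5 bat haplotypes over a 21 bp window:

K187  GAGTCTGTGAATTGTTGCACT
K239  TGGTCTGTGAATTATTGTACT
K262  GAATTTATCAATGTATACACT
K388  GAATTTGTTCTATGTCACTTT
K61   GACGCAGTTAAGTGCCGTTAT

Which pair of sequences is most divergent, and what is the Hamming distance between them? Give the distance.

Pairwise Hamming distances:
  K187 vs K239: 4
  K187 vs K262: 8
  K187 vs K388: 10
  K187 vs K61: 10
  K239 vs K262: 11
  K239 vs K388: 14
  K239 vs K61: 12
  K262 vs K388: 11
  K262 vs K61: 15
  K388 vs K61: 11
The largest is 15, between K262 and K61.

15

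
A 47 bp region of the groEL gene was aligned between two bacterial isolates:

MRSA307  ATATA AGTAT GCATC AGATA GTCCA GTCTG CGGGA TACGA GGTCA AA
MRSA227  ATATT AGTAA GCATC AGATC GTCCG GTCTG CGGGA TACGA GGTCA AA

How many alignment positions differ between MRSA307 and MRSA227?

The sequences differ at positions 5 (A/T), 10 (T/A), 20 (A/C), 25 (A/G).
That gives 4 mismatches out of 47 aligned sites, so the Hamming distance is 4.

4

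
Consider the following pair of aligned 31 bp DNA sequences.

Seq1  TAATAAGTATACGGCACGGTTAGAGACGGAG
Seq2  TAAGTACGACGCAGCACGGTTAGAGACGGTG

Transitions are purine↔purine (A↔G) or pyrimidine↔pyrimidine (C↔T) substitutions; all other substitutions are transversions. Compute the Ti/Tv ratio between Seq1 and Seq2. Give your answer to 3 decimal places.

The sequences differ at positions 4 (T/G, transversion), 5 (A/T, transversion), 7 (G/C, transversion), 8 (T/G, transversion), 10 (T/C, transition), 11 (A/G, transition), 13 (G/A, transition), 30 (A/T, transversion).
Of the 8 differences, 3 transitions and 5 transversions, so Ti/Tv = 3/5 = 0.600.

0.600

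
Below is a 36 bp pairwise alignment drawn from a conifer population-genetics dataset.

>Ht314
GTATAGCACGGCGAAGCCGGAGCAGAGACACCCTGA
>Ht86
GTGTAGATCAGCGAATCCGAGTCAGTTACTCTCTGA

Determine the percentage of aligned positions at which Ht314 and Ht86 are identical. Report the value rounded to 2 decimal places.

66.67%

The sequences differ at positions 3 (A/G), 7 (C/A), 8 (A/T), 10 (G/A), 16 (G/T), 20 (G/A), 21 (A/G), 22 (G/T), 26 (A/T), 27 (G/T), 30 (A/T), 32 (C/T).
24 of the 36 sites match, so the percent identity is 24/36 × 100 = 66.67%.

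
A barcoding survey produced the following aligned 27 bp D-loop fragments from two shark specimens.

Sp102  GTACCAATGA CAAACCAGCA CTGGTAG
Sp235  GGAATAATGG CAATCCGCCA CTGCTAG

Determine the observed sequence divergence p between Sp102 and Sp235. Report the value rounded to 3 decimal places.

0.296

Mismatches occur at site 2 (T↔G), site 4 (C↔A), site 5 (C↔T), site 10 (A↔G), site 14 (A↔T), site 17 (A↔G), site 18 (G↔C), site 24 (G↔C).
There are 8 differences over 27 sites, so p = 8/27 = 0.296.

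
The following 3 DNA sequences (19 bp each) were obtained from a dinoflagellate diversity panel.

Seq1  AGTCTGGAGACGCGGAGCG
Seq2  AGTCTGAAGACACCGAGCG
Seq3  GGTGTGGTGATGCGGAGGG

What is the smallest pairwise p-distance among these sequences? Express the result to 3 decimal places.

0.158

Pairwise Hamming distances:
  Seq1 vs Seq2: 3
  Seq1 vs Seq3: 5
  Seq2 vs Seq3: 8
The smallest is 3 mismatches, between Seq1 and Seq2; p = 3/19 = 0.158.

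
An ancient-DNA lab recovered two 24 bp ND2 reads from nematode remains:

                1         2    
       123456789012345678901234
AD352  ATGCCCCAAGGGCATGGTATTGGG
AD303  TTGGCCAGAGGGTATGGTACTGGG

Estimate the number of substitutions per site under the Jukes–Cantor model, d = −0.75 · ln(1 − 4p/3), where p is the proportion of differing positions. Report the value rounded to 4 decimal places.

Mismatches occur at site 1 (A→T), site 4 (C→G), site 7 (C→A), site 8 (A→G), site 13 (C→T), site 20 (T→C).
p = 6/24 = 0.250000.
d = −0.75 · ln(1 − (4/3)·0.250000) = −0.75 · ln(0.666667) = −0.75 · (-0.405465) = 0.3041.

0.3041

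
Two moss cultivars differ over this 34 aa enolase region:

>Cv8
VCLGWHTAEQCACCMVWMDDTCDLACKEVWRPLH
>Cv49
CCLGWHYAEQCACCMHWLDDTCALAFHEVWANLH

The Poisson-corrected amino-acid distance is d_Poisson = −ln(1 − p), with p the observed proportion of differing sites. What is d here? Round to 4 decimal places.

Mismatches occur at site 1 (V/C), site 7 (T/Y), site 16 (V/H), site 18 (M/L), site 23 (D/A), site 26 (C/F), site 27 (K/H), site 31 (R/A), site 32 (P/N).
p = 9/34 = 0.264706.
d = −ln(1 − 0.264706) = −ln(0.735294) = 0.3075.

0.3075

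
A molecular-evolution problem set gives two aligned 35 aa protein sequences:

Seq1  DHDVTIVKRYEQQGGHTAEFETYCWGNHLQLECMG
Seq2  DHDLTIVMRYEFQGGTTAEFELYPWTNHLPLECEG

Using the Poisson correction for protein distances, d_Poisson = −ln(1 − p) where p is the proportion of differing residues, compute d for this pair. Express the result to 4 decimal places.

0.2973

Differing sites — 4:V/L; 8:K/M; 12:Q/F; 16:H/T; 22:T/L; 24:C/P; 26:G/T; 30:Q/P; 34:M/E.
p = 9/35 = 0.257143.
d = −ln(1 − 0.257143) = −ln(0.742857) = 0.2973.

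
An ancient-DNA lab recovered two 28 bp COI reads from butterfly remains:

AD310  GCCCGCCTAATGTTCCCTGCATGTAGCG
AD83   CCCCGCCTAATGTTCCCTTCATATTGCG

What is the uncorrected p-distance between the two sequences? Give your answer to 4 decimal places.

The sequences differ at positions 1 (G/C), 19 (G/T), 23 (G/A), 25 (A/T).
There are 4 differences over 28 sites, so p = 4/28 = 0.1429.

0.1429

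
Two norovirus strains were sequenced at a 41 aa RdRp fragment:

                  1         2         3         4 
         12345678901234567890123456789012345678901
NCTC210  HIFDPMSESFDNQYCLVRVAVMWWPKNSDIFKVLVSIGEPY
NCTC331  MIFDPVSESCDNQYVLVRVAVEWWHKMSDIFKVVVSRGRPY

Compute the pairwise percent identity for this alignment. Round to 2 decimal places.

75.61%

Mismatches occur at site 1 (H→M), site 6 (M→V), site 10 (F→C), site 15 (C→V), site 22 (M→E), site 25 (P→H), site 27 (N→M), site 34 (L→V), site 37 (I→R), site 39 (E→R).
31 of the 41 sites match, so the percent identity is 31/41 × 100 = 75.61%.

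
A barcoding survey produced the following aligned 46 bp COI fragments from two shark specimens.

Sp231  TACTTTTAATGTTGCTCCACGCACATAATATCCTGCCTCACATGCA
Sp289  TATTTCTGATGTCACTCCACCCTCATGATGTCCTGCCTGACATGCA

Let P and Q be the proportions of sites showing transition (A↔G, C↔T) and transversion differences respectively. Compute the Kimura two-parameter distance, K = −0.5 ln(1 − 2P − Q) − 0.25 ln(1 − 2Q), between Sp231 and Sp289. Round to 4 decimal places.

The sequences differ at positions 3 (C/T, transition), 6 (T/C, transition), 8 (A/G, transition), 13 (T/C, transition), 14 (G/A, transition), 21 (G/C, transversion), 23 (A/T, transversion), 27 (A/G, transition), 30 (A/G, transition), 39 (C/G, transversion).
Of the 10 differences, 7 transitions and 3 transversions over 46 sites: P = 7/46 = 0.152174, Q = 3/46 = 0.065217.
d = −0.5·ln(0.630435) − 0.25·ln(0.869566) = −0.5·(-0.461345) − 0.25·(-0.139761) = 0.2656.

0.2656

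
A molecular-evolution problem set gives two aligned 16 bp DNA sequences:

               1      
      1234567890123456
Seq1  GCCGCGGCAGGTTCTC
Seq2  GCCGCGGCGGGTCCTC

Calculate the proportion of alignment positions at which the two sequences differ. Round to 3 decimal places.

0.125

Differing sites — 9:A/G; 13:T/C.
There are 2 differences over 16 sites, so p = 2/16 = 0.125.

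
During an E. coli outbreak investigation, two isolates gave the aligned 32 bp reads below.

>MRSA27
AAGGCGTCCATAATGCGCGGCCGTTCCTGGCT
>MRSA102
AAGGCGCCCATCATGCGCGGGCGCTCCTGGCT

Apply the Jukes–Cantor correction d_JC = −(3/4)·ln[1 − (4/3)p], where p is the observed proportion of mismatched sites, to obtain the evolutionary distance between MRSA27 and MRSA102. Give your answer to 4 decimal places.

Differing sites — 7:T/C; 12:A/C; 21:C/G; 24:T/C.
p = 4/32 = 0.125000.
d = −0.75 · ln(1 − (4/3)·0.125000) = −0.75 · ln(0.833333) = −0.75 · (-0.182322) = 0.1367.

0.1367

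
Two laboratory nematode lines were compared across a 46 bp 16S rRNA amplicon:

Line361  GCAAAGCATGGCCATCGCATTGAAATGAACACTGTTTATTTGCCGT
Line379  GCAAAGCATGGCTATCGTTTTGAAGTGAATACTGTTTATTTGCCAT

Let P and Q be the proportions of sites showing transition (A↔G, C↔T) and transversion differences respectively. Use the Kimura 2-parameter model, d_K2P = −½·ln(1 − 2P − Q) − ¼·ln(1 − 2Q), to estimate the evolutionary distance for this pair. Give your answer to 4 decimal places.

Mismatches occur at site 13 (C→T, transition), site 18 (C→T, transition), site 19 (A→T, transversion), site 25 (A→G, transition), site 30 (C→T, transition), site 45 (G→A, transition).
Of the 6 differences, 5 transitions and 1 transversion over 46 sites: P = 5/46 = 0.108696, Q = 1/46 = 0.021739.
d = −0.5·ln(0.760869) − 0.25·ln(0.956522) = −0.5·(-0.273294) − 0.25·(-0.044451) = 0.1478.

0.1478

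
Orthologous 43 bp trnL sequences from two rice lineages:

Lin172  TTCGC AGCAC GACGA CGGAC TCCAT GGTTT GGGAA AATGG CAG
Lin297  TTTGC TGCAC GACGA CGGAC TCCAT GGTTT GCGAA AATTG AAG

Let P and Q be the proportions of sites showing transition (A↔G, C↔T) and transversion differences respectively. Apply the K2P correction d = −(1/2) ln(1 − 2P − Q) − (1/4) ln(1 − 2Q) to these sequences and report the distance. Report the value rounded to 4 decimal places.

0.1266

The sequences differ at positions 3 (C/T, transition), 6 (A/T, transversion), 32 (G/C, transversion), 39 (G/T, transversion), 41 (C/A, transversion).
Of the 5 differences, 1 transition and 4 transversions over 43 sites: P = 1/43 = 0.023256, Q = 4/43 = 0.093023.
d = −0.5·ln(0.860465) − 0.25·ln(0.813954) = −0.5·(-0.150282) − 0.25·(-0.205851) = 0.1266.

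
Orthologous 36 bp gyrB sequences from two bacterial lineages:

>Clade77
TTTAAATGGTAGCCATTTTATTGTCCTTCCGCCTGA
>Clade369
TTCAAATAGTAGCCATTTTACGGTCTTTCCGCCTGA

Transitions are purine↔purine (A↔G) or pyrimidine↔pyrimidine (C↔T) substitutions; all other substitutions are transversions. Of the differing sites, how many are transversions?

The sequences differ at positions 3 (T/C, transition), 8 (G/A, transition), 21 (T/C, transition), 22 (T/G, transversion), 26 (C/T, transition).
Of the 5 differences, 4 transitions and 1 transversion, so the answer is 1.

1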